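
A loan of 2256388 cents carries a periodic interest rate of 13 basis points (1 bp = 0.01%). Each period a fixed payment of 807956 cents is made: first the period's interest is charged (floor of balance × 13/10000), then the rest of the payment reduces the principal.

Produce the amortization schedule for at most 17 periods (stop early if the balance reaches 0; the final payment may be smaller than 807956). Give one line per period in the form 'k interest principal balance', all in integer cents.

1. interest=⌊2256388·13/10000⌋=2933; principal=807956-2933=805023; balance=2256388-805023=1451365
2. interest=⌊1451365·13/10000⌋=1886; principal=807956-1886=806070; balance=1451365-806070=645295
3. interest=⌊645295·13/10000⌋=838; principal=min(807956-838,645295)=645295; balance=645295-645295=0

1 2933 805023 1451365
2 1886 806070 645295
3 838 645295 0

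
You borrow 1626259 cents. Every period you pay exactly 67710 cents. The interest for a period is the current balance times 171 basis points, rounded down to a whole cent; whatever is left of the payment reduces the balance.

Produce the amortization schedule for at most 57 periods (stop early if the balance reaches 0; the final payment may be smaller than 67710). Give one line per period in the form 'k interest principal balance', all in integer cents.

1 27809 39901 1586358
2 27126 40584 1545774
3 26432 41278 1504496
4 25726 41984 1462512
5 25008 42702 1419810
6 24278 43432 1376378
7 23536 44174 1332204
8 22780 44930 1287274
9 22012 45698 1241576
10 21230 46480 1195096
11 20436 47274 1147822
12 19627 48083 1099739
13 18805 48905 1050834
14 17969 49741 1001093
15 17118 50592 950501
16 16253 51457 899044
17 15373 52337 846707
18 14478 53232 793475
19 13568 54142 739333
20 12642 55068 684265
21 11700 56010 628255
22 10743 56967 571288
23 9769 57941 513347
24 8778 58932 454415
25 7770 59940 394475
26 6745 60965 333510
27 5703 62007 271503
28 4642 63068 208435
29 3564 64146 144289
30 2467 65243 79046
31 1351 66359 12687
32 216 12687 0

1. interest=⌊1626259·171/10000⌋=27809; principal=67710-27809=39901; balance=1626259-39901=1586358
2. interest=⌊1586358·171/10000⌋=27126; principal=67710-27126=40584; balance=1586358-40584=1545774
3. interest=⌊1545774·171/10000⌋=26432; principal=67710-26432=41278; balance=1545774-41278=1504496
4. interest=⌊1504496·171/10000⌋=25726; principal=67710-25726=41984; balance=1504496-41984=1462512
5. interest=⌊1462512·171/10000⌋=25008; principal=67710-25008=42702; balance=1462512-42702=1419810
6. interest=⌊1419810·171/10000⌋=24278; principal=67710-24278=43432; balance=1419810-43432=1376378
7. interest=⌊1376378·171/10000⌋=23536; principal=67710-23536=44174; balance=1376378-44174=1332204
8. interest=⌊1332204·171/10000⌋=22780; principal=67710-22780=44930; balance=1332204-44930=1287274
9. interest=⌊1287274·171/10000⌋=22012; principal=67710-22012=45698; balance=1287274-45698=1241576
10. interest=⌊1241576·171/10000⌋=21230; principal=67710-21230=46480; balance=1241576-46480=1195096
11. interest=⌊1195096·171/10000⌋=20436; principal=67710-20436=47274; balance=1195096-47274=1147822
12. interest=⌊1147822·171/10000⌋=19627; principal=67710-19627=48083; balance=1147822-48083=1099739
13. interest=⌊1099739·171/10000⌋=18805; principal=67710-18805=48905; balance=1099739-48905=1050834
14. interest=⌊1050834·171/10000⌋=17969; principal=67710-17969=49741; balance=1050834-49741=1001093
15. interest=⌊1001093·171/10000⌋=17118; principal=67710-17118=50592; balance=1001093-50592=950501
16. interest=⌊950501·171/10000⌋=16253; principal=67710-16253=51457; balance=950501-51457=899044
17. interest=⌊899044·171/10000⌋=15373; principal=67710-15373=52337; balance=899044-52337=846707
18. interest=⌊846707·171/10000⌋=14478; principal=67710-14478=53232; balance=846707-53232=793475
19. interest=⌊793475·171/10000⌋=13568; principal=67710-13568=54142; balance=793475-54142=739333
20. interest=⌊739333·171/10000⌋=12642; principal=67710-12642=55068; balance=739333-55068=684265
21. interest=⌊684265·171/10000⌋=11700; principal=67710-11700=56010; balance=684265-56010=628255
22. interest=⌊628255·171/10000⌋=10743; principal=67710-10743=56967; balance=628255-56967=571288
23. interest=⌊571288·171/10000⌋=9769; principal=67710-9769=57941; balance=571288-57941=513347
24. interest=⌊513347·171/10000⌋=8778; principal=67710-8778=58932; balance=513347-58932=454415
25. interest=⌊454415·171/10000⌋=7770; principal=67710-7770=59940; balance=454415-59940=394475
26. interest=⌊394475·171/10000⌋=6745; principal=67710-6745=60965; balance=394475-60965=333510
27. interest=⌊333510·171/10000⌋=5703; principal=67710-5703=62007; balance=333510-62007=271503
28. interest=⌊271503·171/10000⌋=4642; principal=67710-4642=63068; balance=271503-63068=208435
29. interest=⌊208435·171/10000⌋=3564; principal=67710-3564=64146; balance=208435-64146=144289
30. interest=⌊144289·171/10000⌋=2467; principal=67710-2467=65243; balance=144289-65243=79046
31. interest=⌊79046·171/10000⌋=1351; principal=67710-1351=66359; balance=79046-66359=12687
32. interest=⌊12687·171/10000⌋=216; principal=min(67710-216,12687)=12687; balance=12687-12687=0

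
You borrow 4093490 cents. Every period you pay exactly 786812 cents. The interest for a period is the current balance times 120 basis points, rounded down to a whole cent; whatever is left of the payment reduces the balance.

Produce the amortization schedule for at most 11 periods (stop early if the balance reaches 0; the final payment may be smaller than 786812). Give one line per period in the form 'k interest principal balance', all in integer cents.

1 49121 737691 3355799
2 40269 746543 2609256
3 31311 755501 1853755
4 22245 764567 1089188
5 13070 773742 315446
6 3785 315446 0

1. interest=⌊4093490·120/10000⌋=49121; principal=786812-49121=737691; balance=4093490-737691=3355799
2. interest=⌊3355799·120/10000⌋=40269; principal=786812-40269=746543; balance=3355799-746543=2609256
3. interest=⌊2609256·120/10000⌋=31311; principal=786812-31311=755501; balance=2609256-755501=1853755
4. interest=⌊1853755·120/10000⌋=22245; principal=786812-22245=764567; balance=1853755-764567=1089188
5. interest=⌊1089188·120/10000⌋=13070; principal=786812-13070=773742; balance=1089188-773742=315446
6. interest=⌊315446·120/10000⌋=3785; principal=min(786812-3785,315446)=315446; balance=315446-315446=0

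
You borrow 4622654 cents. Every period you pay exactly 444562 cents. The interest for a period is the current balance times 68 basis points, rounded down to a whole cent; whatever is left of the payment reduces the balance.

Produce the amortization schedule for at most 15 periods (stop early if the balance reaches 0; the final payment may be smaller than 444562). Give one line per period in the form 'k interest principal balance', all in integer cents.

1 31434 413128 4209526
2 28624 415938 3793588
3 25796 418766 3374822
4 22948 421614 2953208
5 20081 424481 2528727
6 17195 427367 2101360
7 14289 430273 1671087
8 11363 433199 1237888
9 8417 436145 801743
10 5451 439111 362632
11 2465 362632 0

1. interest=⌊4622654·68/10000⌋=31434; principal=444562-31434=413128; balance=4622654-413128=4209526
2. interest=⌊4209526·68/10000⌋=28624; principal=444562-28624=415938; balance=4209526-415938=3793588
3. interest=⌊3793588·68/10000⌋=25796; principal=444562-25796=418766; balance=3793588-418766=3374822
4. interest=⌊3374822·68/10000⌋=22948; principal=444562-22948=421614; balance=3374822-421614=2953208
5. interest=⌊2953208·68/10000⌋=20081; principal=444562-20081=424481; balance=2953208-424481=2528727
6. interest=⌊2528727·68/10000⌋=17195; principal=444562-17195=427367; balance=2528727-427367=2101360
7. interest=⌊2101360·68/10000⌋=14289; principal=444562-14289=430273; balance=2101360-430273=1671087
8. interest=⌊1671087·68/10000⌋=11363; principal=444562-11363=433199; balance=1671087-433199=1237888
9. interest=⌊1237888·68/10000⌋=8417; principal=444562-8417=436145; balance=1237888-436145=801743
10. interest=⌊801743·68/10000⌋=5451; principal=444562-5451=439111; balance=801743-439111=362632
11. interest=⌊362632·68/10000⌋=2465; principal=min(444562-2465,362632)=362632; balance=362632-362632=0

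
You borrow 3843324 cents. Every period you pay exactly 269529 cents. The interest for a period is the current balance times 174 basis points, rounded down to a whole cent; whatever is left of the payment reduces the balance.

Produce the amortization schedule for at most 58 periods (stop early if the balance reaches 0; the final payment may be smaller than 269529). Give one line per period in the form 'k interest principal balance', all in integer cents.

1. interest=⌊3843324·174/10000⌋=66873; principal=269529-66873=202656; balance=3843324-202656=3640668
2. interest=⌊3640668·174/10000⌋=63347; principal=269529-63347=206182; balance=3640668-206182=3434486
3. interest=⌊3434486·174/10000⌋=59760; principal=269529-59760=209769; balance=3434486-209769=3224717
4. interest=⌊3224717·174/10000⌋=56110; principal=269529-56110=213419; balance=3224717-213419=3011298
5. interest=⌊3011298·174/10000⌋=52396; principal=269529-52396=217133; balance=3011298-217133=2794165
6. interest=⌊2794165·174/10000⌋=48618; principal=269529-48618=220911; balance=2794165-220911=2573254
7. interest=⌊2573254·174/10000⌋=44774; principal=269529-44774=224755; balance=2573254-224755=2348499
8. interest=⌊2348499·174/10000⌋=40863; principal=269529-40863=228666; balance=2348499-228666=2119833
9. interest=⌊2119833·174/10000⌋=36885; principal=269529-36885=232644; balance=2119833-232644=1887189
10. interest=⌊1887189·174/10000⌋=32837; principal=269529-32837=236692; balance=1887189-236692=1650497
11. interest=⌊1650497·174/10000⌋=28718; principal=269529-28718=240811; balance=1650497-240811=1409686
12. interest=⌊1409686·174/10000⌋=24528; principal=269529-24528=245001; balance=1409686-245001=1164685
13. interest=⌊1164685·174/10000⌋=20265; principal=269529-20265=249264; balance=1164685-249264=915421
14. interest=⌊915421·174/10000⌋=15928; principal=269529-15928=253601; balance=915421-253601=661820
15. interest=⌊661820·174/10000⌋=11515; principal=269529-11515=258014; balance=661820-258014=403806
16. interest=⌊403806·174/10000⌋=7026; principal=269529-7026=262503; balance=403806-262503=141303
17. interest=⌊141303·174/10000⌋=2458; principal=min(269529-2458,141303)=141303; balance=141303-141303=0

1 66873 202656 3640668
2 63347 206182 3434486
3 59760 209769 3224717
4 56110 213419 3011298
5 52396 217133 2794165
6 48618 220911 2573254
7 44774 224755 2348499
8 40863 228666 2119833
9 36885 232644 1887189
10 32837 236692 1650497
11 28718 240811 1409686
12 24528 245001 1164685
13 20265 249264 915421
14 15928 253601 661820
15 11515 258014 403806
16 7026 262503 141303
17 2458 141303 0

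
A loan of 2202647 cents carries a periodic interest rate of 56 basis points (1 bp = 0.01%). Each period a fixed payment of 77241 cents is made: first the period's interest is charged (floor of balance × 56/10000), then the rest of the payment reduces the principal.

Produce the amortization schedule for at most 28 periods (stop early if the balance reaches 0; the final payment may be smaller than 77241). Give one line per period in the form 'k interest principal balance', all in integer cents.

1 12334 64907 2137740
2 11971 65270 2072470
3 11605 65636 2006834
4 11238 66003 1940831
5 10868 66373 1874458
6 10496 66745 1807713
7 10123 67118 1740595
8 9747 67494 1673101
9 9369 67872 1605229
10 8989 68252 1536977
11 8607 68634 1468343
12 8222 69019 1399324
13 7836 69405 1329919
14 7447 69794 1260125
15 7056 70185 1189940
16 6663 70578 1119362
17 6268 70973 1048389
18 5870 71371 977018
19 5471 71770 905248
20 5069 72172 833076
21 4665 72576 760500
22 4258 72983 687517
23 3850 73391 614126
24 3439 73802 540324
25 3025 74216 466108
26 2610 74631 391477
27 2192 75049 316428
28 1771 75470 240958

1. interest=⌊2202647·56/10000⌋=12334; principal=77241-12334=64907; balance=2202647-64907=2137740
2. interest=⌊2137740·56/10000⌋=11971; principal=77241-11971=65270; balance=2137740-65270=2072470
3. interest=⌊2072470·56/10000⌋=11605; principal=77241-11605=65636; balance=2072470-65636=2006834
4. interest=⌊2006834·56/10000⌋=11238; principal=77241-11238=66003; balance=2006834-66003=1940831
5. interest=⌊1940831·56/10000⌋=10868; principal=77241-10868=66373; balance=1940831-66373=1874458
6. interest=⌊1874458·56/10000⌋=10496; principal=77241-10496=66745; balance=1874458-66745=1807713
7. interest=⌊1807713·56/10000⌋=10123; principal=77241-10123=67118; balance=1807713-67118=1740595
8. interest=⌊1740595·56/10000⌋=9747; principal=77241-9747=67494; balance=1740595-67494=1673101
9. interest=⌊1673101·56/10000⌋=9369; principal=77241-9369=67872; balance=1673101-67872=1605229
10. interest=⌊1605229·56/10000⌋=8989; principal=77241-8989=68252; balance=1605229-68252=1536977
11. interest=⌊1536977·56/10000⌋=8607; principal=77241-8607=68634; balance=1536977-68634=1468343
12. interest=⌊1468343·56/10000⌋=8222; principal=77241-8222=69019; balance=1468343-69019=1399324
13. interest=⌊1399324·56/10000⌋=7836; principal=77241-7836=69405; balance=1399324-69405=1329919
14. interest=⌊1329919·56/10000⌋=7447; principal=77241-7447=69794; balance=1329919-69794=1260125
15. interest=⌊1260125·56/10000⌋=7056; principal=77241-7056=70185; balance=1260125-70185=1189940
16. interest=⌊1189940·56/10000⌋=6663; principal=77241-6663=70578; balance=1189940-70578=1119362
17. interest=⌊1119362·56/10000⌋=6268; principal=77241-6268=70973; balance=1119362-70973=1048389
18. interest=⌊1048389·56/10000⌋=5870; principal=77241-5870=71371; balance=1048389-71371=977018
19. interest=⌊977018·56/10000⌋=5471; principal=77241-5471=71770; balance=977018-71770=905248
20. interest=⌊905248·56/10000⌋=5069; principal=77241-5069=72172; balance=905248-72172=833076
21. interest=⌊833076·56/10000⌋=4665; principal=77241-4665=72576; balance=833076-72576=760500
22. interest=⌊760500·56/10000⌋=4258; principal=77241-4258=72983; balance=760500-72983=687517
23. interest=⌊687517·56/10000⌋=3850; principal=77241-3850=73391; balance=687517-73391=614126
24. interest=⌊614126·56/10000⌋=3439; principal=77241-3439=73802; balance=614126-73802=540324
25. interest=⌊540324·56/10000⌋=3025; principal=77241-3025=74216; balance=540324-74216=466108
26. interest=⌊466108·56/10000⌋=2610; principal=77241-2610=74631; balance=466108-74631=391477
27. interest=⌊391477·56/10000⌋=2192; principal=77241-2192=75049; balance=391477-75049=316428
28. interest=⌊316428·56/10000⌋=1771; principal=77241-1771=75470; balance=316428-75470=240958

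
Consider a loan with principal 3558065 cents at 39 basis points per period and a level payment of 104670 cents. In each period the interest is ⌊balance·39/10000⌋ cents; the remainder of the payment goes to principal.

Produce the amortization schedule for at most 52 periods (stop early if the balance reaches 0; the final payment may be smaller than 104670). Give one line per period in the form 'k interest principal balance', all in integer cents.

1 13876 90794 3467271
2 13522 91148 3376123
3 13166 91504 3284619
4 12810 91860 3192759
5 12451 92219 3100540
6 12092 92578 3007962
7 11731 92939 2915023
8 11368 93302 2821721
9 11004 93666 2728055
10 10639 94031 2634024
11 10272 94398 2539626
12 9904 94766 2444860
13 9534 95136 2349724
14 9163 95507 2254217
15 8791 95879 2158338
16 8417 96253 2062085
17 8042 96628 1965457
18 7665 97005 1868452
19 7286 97384 1771068
20 6907 97763 1673305
21 6525 98145 1575160
22 6143 98527 1476633
23 5758 98912 1377721
24 5373 99297 1278424
25 4985 99685 1178739
26 4597 100073 1078666
27 4206 100464 978202
28 3814 100856 877346
29 3421 101249 776097
30 3026 101644 674453
31 2630 102040 572413
32 2232 102438 469975
33 1832 102838 367137
34 1431 103239 263898
35 1029 103641 160257
36 625 104045 56212
37 219 56212 0

1. interest=⌊3558065·39/10000⌋=13876; principal=104670-13876=90794; balance=3558065-90794=3467271
2. interest=⌊3467271·39/10000⌋=13522; principal=104670-13522=91148; balance=3467271-91148=3376123
3. interest=⌊3376123·39/10000⌋=13166; principal=104670-13166=91504; balance=3376123-91504=3284619
4. interest=⌊3284619·39/10000⌋=12810; principal=104670-12810=91860; balance=3284619-91860=3192759
5. interest=⌊3192759·39/10000⌋=12451; principal=104670-12451=92219; balance=3192759-92219=3100540
6. interest=⌊3100540·39/10000⌋=12092; principal=104670-12092=92578; balance=3100540-92578=3007962
7. interest=⌊3007962·39/10000⌋=11731; principal=104670-11731=92939; balance=3007962-92939=2915023
8. interest=⌊2915023·39/10000⌋=11368; principal=104670-11368=93302; balance=2915023-93302=2821721
9. interest=⌊2821721·39/10000⌋=11004; principal=104670-11004=93666; balance=2821721-93666=2728055
10. interest=⌊2728055·39/10000⌋=10639; principal=104670-10639=94031; balance=2728055-94031=2634024
11. interest=⌊2634024·39/10000⌋=10272; principal=104670-10272=94398; balance=2634024-94398=2539626
12. interest=⌊2539626·39/10000⌋=9904; principal=104670-9904=94766; balance=2539626-94766=2444860
13. interest=⌊2444860·39/10000⌋=9534; principal=104670-9534=95136; balance=2444860-95136=2349724
14. interest=⌊2349724·39/10000⌋=9163; principal=104670-9163=95507; balance=2349724-95507=2254217
15. interest=⌊2254217·39/10000⌋=8791; principal=104670-8791=95879; balance=2254217-95879=2158338
16. interest=⌊2158338·39/10000⌋=8417; principal=104670-8417=96253; balance=2158338-96253=2062085
17. interest=⌊2062085·39/10000⌋=8042; principal=104670-8042=96628; balance=2062085-96628=1965457
18. interest=⌊1965457·39/10000⌋=7665; principal=104670-7665=97005; balance=1965457-97005=1868452
19. interest=⌊1868452·39/10000⌋=7286; principal=104670-7286=97384; balance=1868452-97384=1771068
20. interest=⌊1771068·39/10000⌋=6907; principal=104670-6907=97763; balance=1771068-97763=1673305
21. interest=⌊1673305·39/10000⌋=6525; principal=104670-6525=98145; balance=1673305-98145=1575160
22. interest=⌊1575160·39/10000⌋=6143; principal=104670-6143=98527; balance=1575160-98527=1476633
23. interest=⌊1476633·39/10000⌋=5758; principal=104670-5758=98912; balance=1476633-98912=1377721
24. interest=⌊1377721·39/10000⌋=5373; principal=104670-5373=99297; balance=1377721-99297=1278424
25. interest=⌊1278424·39/10000⌋=4985; principal=104670-4985=99685; balance=1278424-99685=1178739
26. interest=⌊1178739·39/10000⌋=4597; principal=104670-4597=100073; balance=1178739-100073=1078666
27. interest=⌊1078666·39/10000⌋=4206; principal=104670-4206=100464; balance=1078666-100464=978202
28. interest=⌊978202·39/10000⌋=3814; principal=104670-3814=100856; balance=978202-100856=877346
29. interest=⌊877346·39/10000⌋=3421; principal=104670-3421=101249; balance=877346-101249=776097
30. interest=⌊776097·39/10000⌋=3026; principal=104670-3026=101644; balance=776097-101644=674453
31. interest=⌊674453·39/10000⌋=2630; principal=104670-2630=102040; balance=674453-102040=572413
32. interest=⌊572413·39/10000⌋=2232; principal=104670-2232=102438; balance=572413-102438=469975
33. interest=⌊469975·39/10000⌋=1832; principal=104670-1832=102838; balance=469975-102838=367137
34. interest=⌊367137·39/10000⌋=1431; principal=104670-1431=103239; balance=367137-103239=263898
35. interest=⌊263898·39/10000⌋=1029; principal=104670-1029=103641; balance=263898-103641=160257
36. interest=⌊160257·39/10000⌋=625; principal=104670-625=104045; balance=160257-104045=56212
37. interest=⌊56212·39/10000⌋=219; principal=min(104670-219,56212)=56212; balance=56212-56212=0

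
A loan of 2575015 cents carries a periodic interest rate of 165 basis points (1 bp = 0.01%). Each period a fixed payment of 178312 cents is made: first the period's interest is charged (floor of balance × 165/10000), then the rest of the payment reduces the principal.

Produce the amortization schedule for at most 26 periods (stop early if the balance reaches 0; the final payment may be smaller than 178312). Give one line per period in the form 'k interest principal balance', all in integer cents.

1. interest=⌊2575015·165/10000⌋=42487; principal=178312-42487=135825; balance=2575015-135825=2439190
2. interest=⌊2439190·165/10000⌋=40246; principal=178312-40246=138066; balance=2439190-138066=2301124
3. interest=⌊2301124·165/10000⌋=37968; principal=178312-37968=140344; balance=2301124-140344=2160780
4. interest=⌊2160780·165/10000⌋=35652; principal=178312-35652=142660; balance=2160780-142660=2018120
5. interest=⌊2018120·165/10000⌋=33298; principal=178312-33298=145014; balance=2018120-145014=1873106
6. interest=⌊1873106·165/10000⌋=30906; principal=178312-30906=147406; balance=1873106-147406=1725700
7. interest=⌊1725700·165/10000⌋=28474; principal=178312-28474=149838; balance=1725700-149838=1575862
8. interest=⌊1575862·165/10000⌋=26001; principal=178312-26001=152311; balance=1575862-152311=1423551
9. interest=⌊1423551·165/10000⌋=23488; principal=178312-23488=154824; balance=1423551-154824=1268727
10. interest=⌊1268727·165/10000⌋=20933; principal=178312-20933=157379; balance=1268727-157379=1111348
11. interest=⌊1111348·165/10000⌋=18337; principal=178312-18337=159975; balance=1111348-159975=951373
12. interest=⌊951373·165/10000⌋=15697; principal=178312-15697=162615; balance=951373-162615=788758
13. interest=⌊788758·165/10000⌋=13014; principal=178312-13014=165298; balance=788758-165298=623460
14. interest=⌊623460·165/10000⌋=10287; principal=178312-10287=168025; balance=623460-168025=455435
15. interest=⌊455435·165/10000⌋=7514; principal=178312-7514=170798; balance=455435-170798=284637
16. interest=⌊284637·165/10000⌋=4696; principal=178312-4696=173616; balance=284637-173616=111021
17. interest=⌊111021·165/10000⌋=1831; principal=min(178312-1831,111021)=111021; balance=111021-111021=0

1 42487 135825 2439190
2 40246 138066 2301124
3 37968 140344 2160780
4 35652 142660 2018120
5 33298 145014 1873106
6 30906 147406 1725700
7 28474 149838 1575862
8 26001 152311 1423551
9 23488 154824 1268727
10 20933 157379 1111348
11 18337 159975 951373
12 15697 162615 788758
13 13014 165298 623460
14 10287 168025 455435
15 7514 170798 284637
16 4696 173616 111021
17 1831 111021 0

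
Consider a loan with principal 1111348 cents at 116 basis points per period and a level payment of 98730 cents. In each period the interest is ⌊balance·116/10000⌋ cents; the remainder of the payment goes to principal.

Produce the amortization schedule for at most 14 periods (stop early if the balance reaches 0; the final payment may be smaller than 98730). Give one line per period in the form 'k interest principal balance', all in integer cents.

1. interest=⌊1111348·116/10000⌋=12891; principal=98730-12891=85839; balance=1111348-85839=1025509
2. interest=⌊1025509·116/10000⌋=11895; principal=98730-11895=86835; balance=1025509-86835=938674
3. interest=⌊938674·116/10000⌋=10888; principal=98730-10888=87842; balance=938674-87842=850832
4. interest=⌊850832·116/10000⌋=9869; principal=98730-9869=88861; balance=850832-88861=761971
5. interest=⌊761971·116/10000⌋=8838; principal=98730-8838=89892; balance=761971-89892=672079
6. interest=⌊672079·116/10000⌋=7796; principal=98730-7796=90934; balance=672079-90934=581145
7. interest=⌊581145·116/10000⌋=6741; principal=98730-6741=91989; balance=581145-91989=489156
8. interest=⌊489156·116/10000⌋=5674; principal=98730-5674=93056; balance=489156-93056=396100
9. interest=⌊396100·116/10000⌋=4594; principal=98730-4594=94136; balance=396100-94136=301964
10. interest=⌊301964·116/10000⌋=3502; principal=98730-3502=95228; balance=301964-95228=206736
11. interest=⌊206736·116/10000⌋=2398; principal=98730-2398=96332; balance=206736-96332=110404
12. interest=⌊110404·116/10000⌋=1280; principal=98730-1280=97450; balance=110404-97450=12954
13. interest=⌊12954·116/10000⌋=150; principal=min(98730-150,12954)=12954; balance=12954-12954=0

1 12891 85839 1025509
2 11895 86835 938674
3 10888 87842 850832
4 9869 88861 761971
5 8838 89892 672079
6 7796 90934 581145
7 6741 91989 489156
8 5674 93056 396100
9 4594 94136 301964
10 3502 95228 206736
11 2398 96332 110404
12 1280 97450 12954
13 150 12954 0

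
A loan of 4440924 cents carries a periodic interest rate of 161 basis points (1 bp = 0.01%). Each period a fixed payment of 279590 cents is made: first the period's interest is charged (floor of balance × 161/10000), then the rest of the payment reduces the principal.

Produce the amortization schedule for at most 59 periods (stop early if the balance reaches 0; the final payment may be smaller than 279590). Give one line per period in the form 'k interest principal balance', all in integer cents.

1. interest=⌊4440924·161/10000⌋=71498; principal=279590-71498=208092; balance=4440924-208092=4232832
2. interest=⌊4232832·161/10000⌋=68148; principal=279590-68148=211442; balance=4232832-211442=4021390
3. interest=⌊4021390·161/10000⌋=64744; principal=279590-64744=214846; balance=4021390-214846=3806544
4. interest=⌊3806544·161/10000⌋=61285; principal=279590-61285=218305; balance=3806544-218305=3588239
5. interest=⌊3588239·161/10000⌋=57770; principal=279590-57770=221820; balance=3588239-221820=3366419
6. interest=⌊3366419·161/10000⌋=54199; principal=279590-54199=225391; balance=3366419-225391=3141028
7. interest=⌊3141028·161/10000⌋=50570; principal=279590-50570=229020; balance=3141028-229020=2912008
8. interest=⌊2912008·161/10000⌋=46883; principal=279590-46883=232707; balance=2912008-232707=2679301
9. interest=⌊2679301·161/10000⌋=43136; principal=279590-43136=236454; balance=2679301-236454=2442847
10. interest=⌊2442847·161/10000⌋=39329; principal=279590-39329=240261; balance=2442847-240261=2202586
11. interest=⌊2202586·161/10000⌋=35461; principal=279590-35461=244129; balance=2202586-244129=1958457
12. interest=⌊1958457·161/10000⌋=31531; principal=279590-31531=248059; balance=1958457-248059=1710398
13. interest=⌊1710398·161/10000⌋=27537; principal=279590-27537=252053; balance=1710398-252053=1458345
14. interest=⌊1458345·161/10000⌋=23479; principal=279590-23479=256111; balance=1458345-256111=1202234
15. interest=⌊1202234·161/10000⌋=19355; principal=279590-19355=260235; balance=1202234-260235=941999
16. interest=⌊941999·161/10000⌋=15166; principal=279590-15166=264424; balance=941999-264424=677575
17. interest=⌊677575·161/10000⌋=10908; principal=279590-10908=268682; balance=677575-268682=408893
18. interest=⌊408893·161/10000⌋=6583; principal=279590-6583=273007; balance=408893-273007=135886
19. interest=⌊135886·161/10000⌋=2187; principal=min(279590-2187,135886)=135886; balance=135886-135886=0

1 71498 208092 4232832
2 68148 211442 4021390
3 64744 214846 3806544
4 61285 218305 3588239
5 57770 221820 3366419
6 54199 225391 3141028
7 50570 229020 2912008
8 46883 232707 2679301
9 43136 236454 2442847
10 39329 240261 2202586
11 35461 244129 1958457
12 31531 248059 1710398
13 27537 252053 1458345
14 23479 256111 1202234
15 19355 260235 941999
16 15166 264424 677575
17 10908 268682 408893
18 6583 273007 135886
19 2187 135886 0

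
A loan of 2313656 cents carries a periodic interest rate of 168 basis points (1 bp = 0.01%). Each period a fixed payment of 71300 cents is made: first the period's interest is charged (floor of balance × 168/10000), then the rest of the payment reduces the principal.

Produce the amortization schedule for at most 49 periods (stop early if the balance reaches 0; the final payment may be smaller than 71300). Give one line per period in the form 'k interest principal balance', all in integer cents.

1 38869 32431 2281225
2 38324 32976 2248249
3 37770 33530 2214719
4 37207 34093 2180626
5 36634 34666 2145960
6 36052 35248 2110712
7 35459 35841 2074871
8 34857 36443 2038428
9 34245 37055 2001373
10 33623 37677 1963696
11 32990 38310 1925386
12 32346 38954 1886432
13 31692 39608 1846824
14 31026 40274 1806550
15 30350 40950 1765600
16 29662 41638 1723962
17 28962 42338 1681624
18 28251 43049 1638575
19 27528 43772 1594803
20 26792 44508 1550295
21 26044 45256 1505039
22 25284 46016 1459023
23 24511 46789 1412234
24 23725 47575 1364659
25 22926 48374 1316285
26 22113 49187 1267098
27 21287 50013 1217085
28 20447 50853 1166232
29 19592 51708 1114524
30 18724 52576 1061948
31 17840 53460 1008488
32 16942 54358 954130
33 16029 55271 898859
34 15100 56200 842659
35 14156 57144 785515
36 13196 58104 727411
37 12220 59080 668331
38 11227 60073 608258
39 10218 61082 547176
40 9192 62108 485068
41 8149 63151 421917
42 7088 64212 357705
43 6009 65291 292414
44 4912 66388 226026
45 3797 67503 158523
46 2663 68637 89886
47 1510 69790 20096
48 337 20096 0

1. interest=⌊2313656·168/10000⌋=38869; principal=71300-38869=32431; balance=2313656-32431=2281225
2. interest=⌊2281225·168/10000⌋=38324; principal=71300-38324=32976; balance=2281225-32976=2248249
3. interest=⌊2248249·168/10000⌋=37770; principal=71300-37770=33530; balance=2248249-33530=2214719
4. interest=⌊2214719·168/10000⌋=37207; principal=71300-37207=34093; balance=2214719-34093=2180626
5. interest=⌊2180626·168/10000⌋=36634; principal=71300-36634=34666; balance=2180626-34666=2145960
6. interest=⌊2145960·168/10000⌋=36052; principal=71300-36052=35248; balance=2145960-35248=2110712
7. interest=⌊2110712·168/10000⌋=35459; principal=71300-35459=35841; balance=2110712-35841=2074871
8. interest=⌊2074871·168/10000⌋=34857; principal=71300-34857=36443; balance=2074871-36443=2038428
9. interest=⌊2038428·168/10000⌋=34245; principal=71300-34245=37055; balance=2038428-37055=2001373
10. interest=⌊2001373·168/10000⌋=33623; principal=71300-33623=37677; balance=2001373-37677=1963696
11. interest=⌊1963696·168/10000⌋=32990; principal=71300-32990=38310; balance=1963696-38310=1925386
12. interest=⌊1925386·168/10000⌋=32346; principal=71300-32346=38954; balance=1925386-38954=1886432
13. interest=⌊1886432·168/10000⌋=31692; principal=71300-31692=39608; balance=1886432-39608=1846824
14. interest=⌊1846824·168/10000⌋=31026; principal=71300-31026=40274; balance=1846824-40274=1806550
15. interest=⌊1806550·168/10000⌋=30350; principal=71300-30350=40950; balance=1806550-40950=1765600
16. interest=⌊1765600·168/10000⌋=29662; principal=71300-29662=41638; balance=1765600-41638=1723962
17. interest=⌊1723962·168/10000⌋=28962; principal=71300-28962=42338; balance=1723962-42338=1681624
18. interest=⌊1681624·168/10000⌋=28251; principal=71300-28251=43049; balance=1681624-43049=1638575
19. interest=⌊1638575·168/10000⌋=27528; principal=71300-27528=43772; balance=1638575-43772=1594803
20. interest=⌊1594803·168/10000⌋=26792; principal=71300-26792=44508; balance=1594803-44508=1550295
21. interest=⌊1550295·168/10000⌋=26044; principal=71300-26044=45256; balance=1550295-45256=1505039
22. interest=⌊1505039·168/10000⌋=25284; principal=71300-25284=46016; balance=1505039-46016=1459023
23. interest=⌊1459023·168/10000⌋=24511; principal=71300-24511=46789; balance=1459023-46789=1412234
24. interest=⌊1412234·168/10000⌋=23725; principal=71300-23725=47575; balance=1412234-47575=1364659
25. interest=⌊1364659·168/10000⌋=22926; principal=71300-22926=48374; balance=1364659-48374=1316285
26. interest=⌊1316285·168/10000⌋=22113; principal=71300-22113=49187; balance=1316285-49187=1267098
27. interest=⌊1267098·168/10000⌋=21287; principal=71300-21287=50013; balance=1267098-50013=1217085
28. interest=⌊1217085·168/10000⌋=20447; principal=71300-20447=50853; balance=1217085-50853=1166232
29. interest=⌊1166232·168/10000⌋=19592; principal=71300-19592=51708; balance=1166232-51708=1114524
30. interest=⌊1114524·168/10000⌋=18724; principal=71300-18724=52576; balance=1114524-52576=1061948
31. interest=⌊1061948·168/10000⌋=17840; principal=71300-17840=53460; balance=1061948-53460=1008488
32. interest=⌊1008488·168/10000⌋=16942; principal=71300-16942=54358; balance=1008488-54358=954130
33. interest=⌊954130·168/10000⌋=16029; principal=71300-16029=55271; balance=954130-55271=898859
34. interest=⌊898859·168/10000⌋=15100; principal=71300-15100=56200; balance=898859-56200=842659
35. interest=⌊842659·168/10000⌋=14156; principal=71300-14156=57144; balance=842659-57144=785515
36. interest=⌊785515·168/10000⌋=13196; principal=71300-13196=58104; balance=785515-58104=727411
37. interest=⌊727411·168/10000⌋=12220; principal=71300-12220=59080; balance=727411-59080=668331
38. interest=⌊668331·168/10000⌋=11227; principal=71300-11227=60073; balance=668331-60073=608258
39. interest=⌊608258·168/10000⌋=10218; principal=71300-10218=61082; balance=608258-61082=547176
40. interest=⌊547176·168/10000⌋=9192; principal=71300-9192=62108; balance=547176-62108=485068
41. interest=⌊485068·168/10000⌋=8149; principal=71300-8149=63151; balance=485068-63151=421917
42. interest=⌊421917·168/10000⌋=7088; principal=71300-7088=64212; balance=421917-64212=357705
43. interest=⌊357705·168/10000⌋=6009; principal=71300-6009=65291; balance=357705-65291=292414
44. interest=⌊292414·168/10000⌋=4912; principal=71300-4912=66388; balance=292414-66388=226026
45. interest=⌊226026·168/10000⌋=3797; principal=71300-3797=67503; balance=226026-67503=158523
46. interest=⌊158523·168/10000⌋=2663; principal=71300-2663=68637; balance=158523-68637=89886
47. interest=⌊89886·168/10000⌋=1510; principal=71300-1510=69790; balance=89886-69790=20096
48. interest=⌊20096·168/10000⌋=337; principal=min(71300-337,20096)=20096; balance=20096-20096=0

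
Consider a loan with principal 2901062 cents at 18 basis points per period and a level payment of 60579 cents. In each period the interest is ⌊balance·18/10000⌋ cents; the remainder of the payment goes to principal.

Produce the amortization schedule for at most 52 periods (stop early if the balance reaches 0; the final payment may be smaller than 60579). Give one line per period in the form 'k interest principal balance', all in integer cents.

1 5221 55358 2845704
2 5122 55457 2790247
3 5022 55557 2734690
4 4922 55657 2679033
5 4822 55757 2623276
6 4721 55858 2567418
7 4621 55958 2511460
8 4520 56059 2455401
9 4419 56160 2399241
10 4318 56261 2342980
11 4217 56362 2286618
12 4115 56464 2230154
13 4014 56565 2173589
14 3912 56667 2116922
15 3810 56769 2060153
16 3708 56871 2003282
17 3605 56974 1946308
18 3503 57076 1889232
19 3400 57179 1832053
20 3297 57282 1774771
21 3194 57385 1717386
22 3091 57488 1659898
23 2987 57592 1602306
24 2884 57695 1544611
25 2780 57799 1486812
26 2676 57903 1428909
27 2572 58007 1370902
28 2467 58112 1312790
29 2363 58216 1254574
30 2258 58321 1196253
31 2153 58426 1137827
32 2048 58531 1079296
33 1942 58637 1020659
34 1837 58742 961917
35 1731 58848 903069
36 1625 58954 844115
37 1519 59060 785055
38 1413 59166 725889
39 1306 59273 666616
40 1199 59380 607236
41 1093 59486 547750
42 985 59594 488156
43 878 59701 428455
44 771 59808 368647
45 663 59916 308731
46 555 60024 248707
47 447 60132 188575
48 339 60240 128335
49 231 60348 67987
50 122 60457 7530
51 13 7530 0

1. interest=⌊2901062·18/10000⌋=5221; principal=60579-5221=55358; balance=2901062-55358=2845704
2. interest=⌊2845704·18/10000⌋=5122; principal=60579-5122=55457; balance=2845704-55457=2790247
3. interest=⌊2790247·18/10000⌋=5022; principal=60579-5022=55557; balance=2790247-55557=2734690
4. interest=⌊2734690·18/10000⌋=4922; principal=60579-4922=55657; balance=2734690-55657=2679033
5. interest=⌊2679033·18/10000⌋=4822; principal=60579-4822=55757; balance=2679033-55757=2623276
6. interest=⌊2623276·18/10000⌋=4721; principal=60579-4721=55858; balance=2623276-55858=2567418
7. interest=⌊2567418·18/10000⌋=4621; principal=60579-4621=55958; balance=2567418-55958=2511460
8. interest=⌊2511460·18/10000⌋=4520; principal=60579-4520=56059; balance=2511460-56059=2455401
9. interest=⌊2455401·18/10000⌋=4419; principal=60579-4419=56160; balance=2455401-56160=2399241
10. interest=⌊2399241·18/10000⌋=4318; principal=60579-4318=56261; balance=2399241-56261=2342980
11. interest=⌊2342980·18/10000⌋=4217; principal=60579-4217=56362; balance=2342980-56362=2286618
12. interest=⌊2286618·18/10000⌋=4115; principal=60579-4115=56464; balance=2286618-56464=2230154
13. interest=⌊2230154·18/10000⌋=4014; principal=60579-4014=56565; balance=2230154-56565=2173589
14. interest=⌊2173589·18/10000⌋=3912; principal=60579-3912=56667; balance=2173589-56667=2116922
15. interest=⌊2116922·18/10000⌋=3810; principal=60579-3810=56769; balance=2116922-56769=2060153
16. interest=⌊2060153·18/10000⌋=3708; principal=60579-3708=56871; balance=2060153-56871=2003282
17. interest=⌊2003282·18/10000⌋=3605; principal=60579-3605=56974; balance=2003282-56974=1946308
18. interest=⌊1946308·18/10000⌋=3503; principal=60579-3503=57076; balance=1946308-57076=1889232
19. interest=⌊1889232·18/10000⌋=3400; principal=60579-3400=57179; balance=1889232-57179=1832053
20. interest=⌊1832053·18/10000⌋=3297; principal=60579-3297=57282; balance=1832053-57282=1774771
21. interest=⌊1774771·18/10000⌋=3194; principal=60579-3194=57385; balance=1774771-57385=1717386
22. interest=⌊1717386·18/10000⌋=3091; principal=60579-3091=57488; balance=1717386-57488=1659898
23. interest=⌊1659898·18/10000⌋=2987; principal=60579-2987=57592; balance=1659898-57592=1602306
24. interest=⌊1602306·18/10000⌋=2884; principal=60579-2884=57695; balance=1602306-57695=1544611
25. interest=⌊1544611·18/10000⌋=2780; principal=60579-2780=57799; balance=1544611-57799=1486812
26. interest=⌊1486812·18/10000⌋=2676; principal=60579-2676=57903; balance=1486812-57903=1428909
27. interest=⌊1428909·18/10000⌋=2572; principal=60579-2572=58007; balance=1428909-58007=1370902
28. interest=⌊1370902·18/10000⌋=2467; principal=60579-2467=58112; balance=1370902-58112=1312790
29. interest=⌊1312790·18/10000⌋=2363; principal=60579-2363=58216; balance=1312790-58216=1254574
30. interest=⌊1254574·18/10000⌋=2258; principal=60579-2258=58321; balance=1254574-58321=1196253
31. interest=⌊1196253·18/10000⌋=2153; principal=60579-2153=58426; balance=1196253-58426=1137827
32. interest=⌊1137827·18/10000⌋=2048; principal=60579-2048=58531; balance=1137827-58531=1079296
33. interest=⌊1079296·18/10000⌋=1942; principal=60579-1942=58637; balance=1079296-58637=1020659
34. interest=⌊1020659·18/10000⌋=1837; principal=60579-1837=58742; balance=1020659-58742=961917
35. interest=⌊961917·18/10000⌋=1731; principal=60579-1731=58848; balance=961917-58848=903069
36. interest=⌊903069·18/10000⌋=1625; principal=60579-1625=58954; balance=903069-58954=844115
37. interest=⌊844115·18/10000⌋=1519; principal=60579-1519=59060; balance=844115-59060=785055
38. interest=⌊785055·18/10000⌋=1413; principal=60579-1413=59166; balance=785055-59166=725889
39. interest=⌊725889·18/10000⌋=1306; principal=60579-1306=59273; balance=725889-59273=666616
40. interest=⌊666616·18/10000⌋=1199; principal=60579-1199=59380; balance=666616-59380=607236
41. interest=⌊607236·18/10000⌋=1093; principal=60579-1093=59486; balance=607236-59486=547750
42. interest=⌊547750·18/10000⌋=985; principal=60579-985=59594; balance=547750-59594=488156
43. interest=⌊488156·18/10000⌋=878; principal=60579-878=59701; balance=488156-59701=428455
44. interest=⌊428455·18/10000⌋=771; principal=60579-771=59808; balance=428455-59808=368647
45. interest=⌊368647·18/10000⌋=663; principal=60579-663=59916; balance=368647-59916=308731
46. interest=⌊308731·18/10000⌋=555; principal=60579-555=60024; balance=308731-60024=248707
47. interest=⌊248707·18/10000⌋=447; principal=60579-447=60132; balance=248707-60132=188575
48. interest=⌊188575·18/10000⌋=339; principal=60579-339=60240; balance=188575-60240=128335
49. interest=⌊128335·18/10000⌋=231; principal=60579-231=60348; balance=128335-60348=67987
50. interest=⌊67987·18/10000⌋=122; principal=60579-122=60457; balance=67987-60457=7530
51. interest=⌊7530·18/10000⌋=13; principal=min(60579-13,7530)=7530; balance=7530-7530=0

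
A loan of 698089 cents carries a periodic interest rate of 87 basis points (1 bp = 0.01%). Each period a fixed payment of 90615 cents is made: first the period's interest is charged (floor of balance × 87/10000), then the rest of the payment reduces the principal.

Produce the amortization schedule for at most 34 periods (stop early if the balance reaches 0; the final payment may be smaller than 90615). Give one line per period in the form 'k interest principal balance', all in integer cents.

1 6073 84542 613547
2 5337 85278 528269
3 4595 86020 442249
4 3847 86768 355481
5 3092 87523 267958
6 2331 88284 179674
7 1563 89052 90622
8 788 89827 795
9 6 795 0

1. interest=⌊698089·87/10000⌋=6073; principal=90615-6073=84542; balance=698089-84542=613547
2. interest=⌊613547·87/10000⌋=5337; principal=90615-5337=85278; balance=613547-85278=528269
3. interest=⌊528269·87/10000⌋=4595; principal=90615-4595=86020; balance=528269-86020=442249
4. interest=⌊442249·87/10000⌋=3847; principal=90615-3847=86768; balance=442249-86768=355481
5. interest=⌊355481·87/10000⌋=3092; principal=90615-3092=87523; balance=355481-87523=267958
6. interest=⌊267958·87/10000⌋=2331; principal=90615-2331=88284; balance=267958-88284=179674
7. interest=⌊179674·87/10000⌋=1563; principal=90615-1563=89052; balance=179674-89052=90622
8. interest=⌊90622·87/10000⌋=788; principal=90615-788=89827; balance=90622-89827=795
9. interest=⌊795·87/10000⌋=6; principal=min(90615-6,795)=795; balance=795-795=0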